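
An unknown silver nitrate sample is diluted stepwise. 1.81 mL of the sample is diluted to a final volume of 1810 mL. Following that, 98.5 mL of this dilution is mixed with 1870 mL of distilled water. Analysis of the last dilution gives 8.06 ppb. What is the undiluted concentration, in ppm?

161 ppm

Overall dilution factor = 1000 × 19.98 = 2.00 × 10⁴.
Original = 8.06 ppb × 2.00 × 10⁴ = 1.61 × 10⁵ ppb = 161 ppm.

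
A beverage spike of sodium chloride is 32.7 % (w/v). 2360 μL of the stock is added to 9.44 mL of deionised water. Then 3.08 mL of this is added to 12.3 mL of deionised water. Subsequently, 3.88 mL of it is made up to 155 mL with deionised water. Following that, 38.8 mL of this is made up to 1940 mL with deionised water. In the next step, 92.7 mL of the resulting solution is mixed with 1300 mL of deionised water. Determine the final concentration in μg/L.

Overall dilution factor = 5 × 4.994 × 39.95 × 50 × 15.02 = 7.49 × 10⁵.
32.7 % (w/v) / 7.49 × 10⁵ = 4.36 × 10⁻⁵ % (w/v) = 436 μg/L.

436 μg/L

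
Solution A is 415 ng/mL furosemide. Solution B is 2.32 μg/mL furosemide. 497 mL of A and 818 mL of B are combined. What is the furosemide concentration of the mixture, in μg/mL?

C_B = 2.32 μg/mL = 2320 ng/mL.
C_mix = (C_A·V_A + C_B·V_B)/(V_A + V_B) = (415×497 + 2320×818) / 1315 = 1600 ng/mL = 1.60 μg/mL.

1.60 μg/mL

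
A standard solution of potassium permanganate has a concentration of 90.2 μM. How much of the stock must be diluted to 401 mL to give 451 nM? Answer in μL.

2000 μL

451 nM = 0.451 μM.
V₁ = C₂V₂/C₁ = 0.451 × 401 / 90.2 = 2.00 mL = 2000 μL.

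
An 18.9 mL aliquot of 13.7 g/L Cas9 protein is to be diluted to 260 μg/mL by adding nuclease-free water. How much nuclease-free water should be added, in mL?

260 μg/mL = 0.260 g/L.
V₂ = C₁V₁/C₂ = 13.7 × 18.9 / 0.260 = 996 mL.
Diluent to add = V₂ − V₁ = 996 − 18.9 = 977 mL.

977 mL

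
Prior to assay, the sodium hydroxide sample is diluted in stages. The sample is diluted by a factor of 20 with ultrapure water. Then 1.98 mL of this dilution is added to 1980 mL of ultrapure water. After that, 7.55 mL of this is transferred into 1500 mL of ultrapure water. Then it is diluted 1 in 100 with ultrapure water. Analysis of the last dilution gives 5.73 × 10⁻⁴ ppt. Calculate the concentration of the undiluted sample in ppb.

229 ppb

Overall dilution factor = 20 × 1001 × 199.7 × 100 = 4.00 × 10⁸.
Original = 5.73 × 10⁻⁴ ppt × 4.00 × 10⁸ = 2.29 × 10⁵ ppt = 229 ppb.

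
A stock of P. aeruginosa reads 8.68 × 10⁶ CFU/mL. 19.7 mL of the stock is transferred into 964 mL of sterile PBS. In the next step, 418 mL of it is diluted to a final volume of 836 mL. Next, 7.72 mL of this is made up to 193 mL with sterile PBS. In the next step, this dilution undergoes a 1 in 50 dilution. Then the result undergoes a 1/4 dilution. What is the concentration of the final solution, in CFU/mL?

17.4 CFU/mL

Overall dilution factor = 49.93 × 2 × 25 × 50 × 4 = 4.99 × 10⁵.
8.68 × 10⁶ CFU/mL / 4.99 × 10⁵ = 17.4 CFU/mL.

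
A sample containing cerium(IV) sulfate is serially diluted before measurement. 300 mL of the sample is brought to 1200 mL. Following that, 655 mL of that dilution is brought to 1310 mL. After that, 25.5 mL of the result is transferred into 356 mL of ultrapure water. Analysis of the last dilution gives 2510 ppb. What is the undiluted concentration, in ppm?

Overall dilution factor = 4 × 2 × 14.96 = 120.
Original = 2510 ppb × 120 = 3.00 × 10⁵ ppb = 300 ppm.

300 ppm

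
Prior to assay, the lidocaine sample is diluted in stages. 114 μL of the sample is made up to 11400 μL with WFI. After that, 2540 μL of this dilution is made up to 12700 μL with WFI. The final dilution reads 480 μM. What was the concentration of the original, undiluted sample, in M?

0.240 M

Overall dilution factor = 100 × 5 = 500.
Original = 480 μM × 500 = 2.40 × 10⁵ μM = 0.240 M.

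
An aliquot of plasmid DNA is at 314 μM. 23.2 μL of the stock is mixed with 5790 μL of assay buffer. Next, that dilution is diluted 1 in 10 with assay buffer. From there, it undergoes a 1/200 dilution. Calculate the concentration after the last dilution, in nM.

Overall dilution factor = 250.6 × 10 × 200 = 5.01 × 10⁵.
314 μM / 5.01 × 10⁵ = 6.27 × 10⁻⁴ μM = 0.627 nM.

0.627 nM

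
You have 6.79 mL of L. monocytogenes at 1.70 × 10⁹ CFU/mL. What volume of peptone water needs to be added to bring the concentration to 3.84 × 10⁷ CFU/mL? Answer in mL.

294 mL

V₂ = C₁V₁/C₂ = 1.70 × 10⁹ × 6.79 / 3.84 × 10⁷ = 301 mL.
Diluent to add = V₂ − V₁ = 301 − 6.79 = 294 mL.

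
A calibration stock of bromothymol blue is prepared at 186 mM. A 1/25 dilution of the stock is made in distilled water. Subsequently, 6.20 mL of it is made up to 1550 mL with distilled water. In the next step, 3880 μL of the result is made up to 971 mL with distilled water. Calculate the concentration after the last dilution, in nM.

Overall dilution factor = 25 × 250 × 250.3 = 1.56 × 10⁶.
186 mM / 1.56 × 10⁶ = 1.19 × 10⁻⁴ mM = 119 nM.

119 nM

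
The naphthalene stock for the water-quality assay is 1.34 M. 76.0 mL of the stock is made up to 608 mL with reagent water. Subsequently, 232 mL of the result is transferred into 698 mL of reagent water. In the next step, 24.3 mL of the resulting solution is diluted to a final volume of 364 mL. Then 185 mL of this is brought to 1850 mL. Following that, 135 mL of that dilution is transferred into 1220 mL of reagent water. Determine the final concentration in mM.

Overall dilution factor = 8 × 4.009 × 14.98 × 10 × 10.04 = 4.82 × 10⁴.
1.34 M / 4.82 × 10⁴ = 2.78 × 10⁻⁵ M = 0.0278 mM.

0.0278 mM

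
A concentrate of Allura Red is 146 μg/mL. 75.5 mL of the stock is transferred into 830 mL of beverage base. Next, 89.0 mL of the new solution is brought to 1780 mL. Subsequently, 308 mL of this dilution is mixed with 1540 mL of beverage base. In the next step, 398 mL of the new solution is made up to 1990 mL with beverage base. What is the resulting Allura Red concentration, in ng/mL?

Overall dilution factor = 11.99 × 20 × 6 × 5 = 7196.
146 μg/mL / 7196 = 0.0203 μg/mL = 20.3 ng/mL.

20.3 ng/mL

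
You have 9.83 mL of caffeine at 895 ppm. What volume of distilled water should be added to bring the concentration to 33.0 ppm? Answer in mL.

257 mL

V₂ = C₁V₁/C₂ = 895 × 9.83 / 33.0 = 267 mL.
Diluent to add = V₂ − V₁ = 267 − 9.83 = 257 mL.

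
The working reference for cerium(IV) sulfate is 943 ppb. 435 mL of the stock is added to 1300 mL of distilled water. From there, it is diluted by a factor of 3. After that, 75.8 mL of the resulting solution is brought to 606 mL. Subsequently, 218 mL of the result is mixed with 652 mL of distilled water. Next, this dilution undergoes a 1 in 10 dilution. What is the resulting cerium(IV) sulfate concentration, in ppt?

Overall dilution factor = 3.989 × 3 × 7.995 × 3.991 × 10 = 3818.
943 ppb / 3818 = 0.247 ppb = 247 ppt.

247 ppt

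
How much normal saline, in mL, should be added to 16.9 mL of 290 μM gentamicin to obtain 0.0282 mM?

157 mL

0.0282 mM = 28.2 μM.
V₂ = C₁V₁/C₂ = 290 × 16.9 / 28.2 = 174 mL.
Diluent to add = V₂ − V₁ = 174 − 16.9 = 157 mL.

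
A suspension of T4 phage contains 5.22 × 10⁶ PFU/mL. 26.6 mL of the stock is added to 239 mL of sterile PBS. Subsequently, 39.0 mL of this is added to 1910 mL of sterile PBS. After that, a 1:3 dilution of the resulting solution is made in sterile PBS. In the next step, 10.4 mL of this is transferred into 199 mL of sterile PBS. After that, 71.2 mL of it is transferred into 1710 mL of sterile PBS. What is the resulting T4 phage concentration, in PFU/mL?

6.92 PFU/mL

Overall dilution factor = 9.985 × 49.97 × 3 × 20.13 × 25.02 = 7.54 × 10⁵.
5.22 × 10⁶ PFU/mL / 7.54 × 10⁵ = 6.92 PFU/mL.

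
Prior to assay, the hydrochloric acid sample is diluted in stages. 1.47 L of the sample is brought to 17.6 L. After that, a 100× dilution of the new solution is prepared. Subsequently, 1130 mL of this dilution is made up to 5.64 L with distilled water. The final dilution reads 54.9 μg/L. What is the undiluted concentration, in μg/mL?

Overall dilution factor = 11.97 × 100 × 4.991 = 5976.
Original = 54.9 μg/L × 5976 = 3.28 × 10⁵ μg/L = 328 μg/mL.

328 μg/mL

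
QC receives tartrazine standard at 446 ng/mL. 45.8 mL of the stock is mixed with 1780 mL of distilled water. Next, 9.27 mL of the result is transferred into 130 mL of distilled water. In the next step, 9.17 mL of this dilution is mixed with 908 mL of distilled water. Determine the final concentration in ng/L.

Overall dilution factor = 39.86 × 15.02 × 100.0 = 5.99 × 10⁴.
446 ng/mL / 5.99 × 10⁴ = 7.45 × 10⁻³ ng/mL = 7.45 ng/L.

7.45 ng/L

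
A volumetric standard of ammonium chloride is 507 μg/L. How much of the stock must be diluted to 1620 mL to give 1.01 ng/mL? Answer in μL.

3230 μL

1.01 ng/mL = 1.01 μg/L.
V₁ = C₂V₂/C₁ = 1.01 × 1620 / 507 = 3.23 mL = 3230 μL.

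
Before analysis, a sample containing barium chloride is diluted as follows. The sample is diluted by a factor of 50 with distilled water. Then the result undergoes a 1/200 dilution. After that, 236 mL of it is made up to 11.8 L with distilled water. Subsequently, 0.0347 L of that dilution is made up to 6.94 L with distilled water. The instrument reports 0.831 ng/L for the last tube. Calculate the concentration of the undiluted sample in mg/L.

Overall dilution factor = 50 × 200 × 50 × 200 = 1.00 × 10⁸.
Original = 0.831 ng/L × 1.00 × 10⁸ = 8.31 × 10⁷ ng/L = 83.1 mg/L.

83.1 mg/L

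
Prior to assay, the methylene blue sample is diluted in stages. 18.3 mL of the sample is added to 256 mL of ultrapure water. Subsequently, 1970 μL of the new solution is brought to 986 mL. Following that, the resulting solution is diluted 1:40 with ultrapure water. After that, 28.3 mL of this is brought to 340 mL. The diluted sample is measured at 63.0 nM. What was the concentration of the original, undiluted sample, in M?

0.227 M

Overall dilution factor = 14.99 × 500.5 × 40 × 12.01 = 3.61 × 10⁶.
Original = 63.0 nM × 3.61 × 10⁶ = 2.27 × 10⁸ nM = 0.227 M.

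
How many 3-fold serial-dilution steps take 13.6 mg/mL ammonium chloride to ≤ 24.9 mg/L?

6

Need 3ⁿ ≥ 546, so n ≥ log(546)/log(3) = 5.74.
Minimum whole steps: n = 6.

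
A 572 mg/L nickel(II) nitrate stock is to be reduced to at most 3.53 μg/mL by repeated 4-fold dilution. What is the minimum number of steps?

Need 4ⁿ ≥ 162, so n ≥ log(162)/log(4) = 3.67.
Minimum whole steps: n = 4.

4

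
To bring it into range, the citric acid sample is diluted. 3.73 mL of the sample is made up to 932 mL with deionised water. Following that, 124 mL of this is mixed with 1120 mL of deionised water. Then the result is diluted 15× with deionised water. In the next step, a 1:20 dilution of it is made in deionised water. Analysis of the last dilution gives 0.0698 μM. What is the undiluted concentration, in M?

Overall dilution factor = 249.9 × 10.03 × 15 × 20 = 7.52 × 10⁵.
Original = 0.0698 μM × 7.52 × 10⁵ = 5.25 × 10⁴ μM = 0.0525 M.

0.0525 M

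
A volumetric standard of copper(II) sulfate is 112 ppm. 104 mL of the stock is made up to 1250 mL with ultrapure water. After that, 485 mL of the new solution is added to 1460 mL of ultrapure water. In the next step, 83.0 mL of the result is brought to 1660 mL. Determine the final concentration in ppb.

116 ppb

Overall dilution factor = 12.02 × 4.010 × 20 = 964.
112 ppm / 964 = 0.116 ppm = 116 ppb.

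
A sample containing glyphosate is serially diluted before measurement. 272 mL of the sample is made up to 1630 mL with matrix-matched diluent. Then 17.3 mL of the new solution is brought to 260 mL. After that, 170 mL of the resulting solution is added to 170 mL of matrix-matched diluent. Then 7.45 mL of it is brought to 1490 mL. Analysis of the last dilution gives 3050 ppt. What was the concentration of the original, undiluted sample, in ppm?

110 ppm

Overall dilution factor = 5.993 × 15.03 × 2 × 200 = 3.60 × 10⁴.
Original = 3050 ppt × 3.60 × 10⁴ = 1.10 × 10⁸ ppt = 110 ppm.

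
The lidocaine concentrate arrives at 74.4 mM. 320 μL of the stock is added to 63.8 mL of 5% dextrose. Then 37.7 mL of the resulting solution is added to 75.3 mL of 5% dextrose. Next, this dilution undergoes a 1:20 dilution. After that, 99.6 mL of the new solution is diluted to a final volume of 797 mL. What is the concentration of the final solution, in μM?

0.774 μM

Overall dilution factor = 200.4 × 2.997 × 20 × 8.002 = 9.61 × 10⁴.
74.4 mM / 9.61 × 10⁴ = 7.74 × 10⁻⁴ mM = 0.774 μM.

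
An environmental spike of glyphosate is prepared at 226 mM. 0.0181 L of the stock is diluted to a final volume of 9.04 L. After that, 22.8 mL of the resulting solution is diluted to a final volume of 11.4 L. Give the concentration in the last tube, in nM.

Overall dilution factor = 499.4 × 500 = 2.50 × 10⁵.
226 mM / 2.50 × 10⁵ = 9.05 × 10⁻⁴ mM = 905 nM.

905 nM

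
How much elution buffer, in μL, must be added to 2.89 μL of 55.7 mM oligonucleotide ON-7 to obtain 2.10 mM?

73.8 μL

V₂ = C₁V₁/C₂ = 55.7 × 2.89 / 2.10 = 76.7 μL.
Diluent to add = V₂ − V₁ = 76.7 − 2.89 = 73.8 μL.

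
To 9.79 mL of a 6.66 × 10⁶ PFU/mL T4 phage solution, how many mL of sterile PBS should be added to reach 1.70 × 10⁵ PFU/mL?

V₂ = C₁V₁/C₂ = 6.66 × 10⁶ × 9.79 / 1.70 × 10⁵ = 384 mL.
Diluent to add = V₂ − V₁ = 384 − 9.79 = 374 mL.

374 mL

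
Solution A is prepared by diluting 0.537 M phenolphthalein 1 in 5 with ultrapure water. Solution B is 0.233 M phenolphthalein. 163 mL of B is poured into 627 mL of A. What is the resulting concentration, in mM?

C_A = 0.537 M / 5 = 0.107 M.
C_mix = (C_A·V_A + C_B·V_B)/(V_A + V_B) = (0.107×627 + 0.233×163) / 790.0 = 0.133 M = 133 mM.

133 mM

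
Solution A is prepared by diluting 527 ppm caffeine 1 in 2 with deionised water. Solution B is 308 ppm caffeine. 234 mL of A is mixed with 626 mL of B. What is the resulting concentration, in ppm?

296 ppm

C_A = 527 ppm / 2 = 264 ppm.
C_mix = (C_A·V_A + C_B·V_B)/(V_A + V_B) = (264×234 + 308×626) / 860.0 = 296 ppm.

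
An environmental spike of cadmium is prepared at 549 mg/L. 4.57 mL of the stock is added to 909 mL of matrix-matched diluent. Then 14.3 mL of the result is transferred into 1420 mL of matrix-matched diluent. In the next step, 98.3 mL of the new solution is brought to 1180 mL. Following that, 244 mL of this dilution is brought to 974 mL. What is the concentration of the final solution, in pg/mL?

Overall dilution factor = 199.9 × 100.3 × 12.00 × 3.992 = 9.61 × 10⁵.
549 mg/L / 9.61 × 10⁵ = 5.71 × 10⁻⁴ mg/L = 571 pg/mL.

571 pg/mL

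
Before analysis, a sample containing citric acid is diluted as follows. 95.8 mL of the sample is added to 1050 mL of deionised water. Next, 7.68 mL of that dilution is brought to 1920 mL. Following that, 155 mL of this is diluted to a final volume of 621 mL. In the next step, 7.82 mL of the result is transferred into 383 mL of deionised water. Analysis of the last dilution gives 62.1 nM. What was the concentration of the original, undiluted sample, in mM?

Overall dilution factor = 11.96 × 250 × 4.006 × 49.98 = 5.99 × 10⁵.
Original = 62.1 nM × 5.99 × 10⁵ = 3.72 × 10⁷ nM = 37.2 mM.

37.2 mM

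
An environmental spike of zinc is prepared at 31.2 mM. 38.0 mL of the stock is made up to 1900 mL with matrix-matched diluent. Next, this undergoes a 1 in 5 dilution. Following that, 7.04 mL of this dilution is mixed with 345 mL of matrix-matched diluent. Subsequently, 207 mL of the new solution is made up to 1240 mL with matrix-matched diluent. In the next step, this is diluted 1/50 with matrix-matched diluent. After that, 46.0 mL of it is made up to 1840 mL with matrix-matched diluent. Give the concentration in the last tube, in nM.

Overall dilution factor = 50 × 5 × 50.01 × 5.990 × 50 × 40 = 1.50 × 10⁸.
31.2 mM / 1.50 × 10⁸ = 2.08 × 10⁻⁷ mM = 0.208 nM.

0.208 nM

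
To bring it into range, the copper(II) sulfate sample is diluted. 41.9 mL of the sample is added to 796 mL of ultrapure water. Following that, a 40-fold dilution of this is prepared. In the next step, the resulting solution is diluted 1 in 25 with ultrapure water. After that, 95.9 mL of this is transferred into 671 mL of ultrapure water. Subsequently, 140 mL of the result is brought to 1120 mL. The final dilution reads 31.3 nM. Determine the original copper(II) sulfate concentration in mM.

Overall dilution factor = 20.00 × 40 × 25 × 7.997 × 8 = 1.28 × 10⁶.
Original = 31.3 nM × 1.28 × 10⁶ = 4.00 × 10⁷ nM = 40.0 mM.

40.0 mM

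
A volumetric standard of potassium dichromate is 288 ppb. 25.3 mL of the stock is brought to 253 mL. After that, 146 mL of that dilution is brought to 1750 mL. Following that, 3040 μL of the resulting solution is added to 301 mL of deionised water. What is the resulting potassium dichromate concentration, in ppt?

24.0 ppt

Overall dilution factor = 10 × 11.99 × 100.0 = 1.20 × 10⁴.
288 ppb / 1.20 × 10⁴ = 0.0240 ppb = 24.0 ppt.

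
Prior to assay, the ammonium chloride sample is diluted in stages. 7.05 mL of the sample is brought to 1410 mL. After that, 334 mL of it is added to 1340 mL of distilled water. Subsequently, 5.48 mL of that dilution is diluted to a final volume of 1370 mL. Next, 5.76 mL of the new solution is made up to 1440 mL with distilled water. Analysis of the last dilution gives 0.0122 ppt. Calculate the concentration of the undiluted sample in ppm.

Overall dilution factor = 200 × 5.012 × 250 × 250 = 6.26 × 10⁷.
Original = 0.0122 ppt × 6.26 × 10⁷ = 7.64 × 10⁵ ppt = 0.764 ppm.

0.764 ppm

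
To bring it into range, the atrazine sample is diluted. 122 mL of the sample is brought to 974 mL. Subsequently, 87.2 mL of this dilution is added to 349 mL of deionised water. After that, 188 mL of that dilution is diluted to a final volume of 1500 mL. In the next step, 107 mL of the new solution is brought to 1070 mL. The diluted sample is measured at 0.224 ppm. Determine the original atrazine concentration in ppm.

Overall dilution factor = 7.984 × 5.002 × 7.979 × 10 = 3186.
Original = 0.224 ppm × 3186 = 714 ppm.

714 ppm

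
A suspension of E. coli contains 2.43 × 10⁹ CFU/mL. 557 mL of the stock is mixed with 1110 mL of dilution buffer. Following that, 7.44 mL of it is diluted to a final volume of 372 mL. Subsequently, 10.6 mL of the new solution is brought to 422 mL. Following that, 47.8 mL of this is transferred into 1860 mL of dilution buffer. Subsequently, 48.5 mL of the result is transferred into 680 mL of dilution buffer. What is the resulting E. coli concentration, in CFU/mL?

Overall dilution factor = 2.993 × 50 × 39.81 × 39.91 × 15.02 = 3.57 × 10⁶.
2.43 × 10⁹ CFU/mL / 3.57 × 10⁶ = 680 CFU/mL.

680 CFU/mL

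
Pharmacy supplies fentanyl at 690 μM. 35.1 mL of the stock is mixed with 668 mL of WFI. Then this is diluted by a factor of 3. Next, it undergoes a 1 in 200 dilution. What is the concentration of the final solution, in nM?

57.4 nM

Overall dilution factor = 20.03 × 3 × 200 = 1.20 × 10⁴.
690 μM / 1.20 × 10⁴ = 0.0574 μM = 57.4 nM.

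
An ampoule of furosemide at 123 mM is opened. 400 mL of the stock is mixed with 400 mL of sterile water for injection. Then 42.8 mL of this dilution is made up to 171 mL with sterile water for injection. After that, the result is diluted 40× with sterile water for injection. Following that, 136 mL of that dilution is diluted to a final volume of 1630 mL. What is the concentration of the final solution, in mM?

Overall dilution factor = 2 × 3.995 × 40 × 11.99 = 3831.
123 mM / 3831 = 0.0321 mM.

0.0321 mM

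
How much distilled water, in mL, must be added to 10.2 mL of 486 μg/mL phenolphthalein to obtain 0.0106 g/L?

457 mL

0.0106 g/L = 10.6 μg/mL.
V₂ = C₁V₁/C₂ = 486 × 10.2 / 10.6 = 468 mL.
Diluent to add = V₂ − V₁ = 468 − 10.2 = 457 mL.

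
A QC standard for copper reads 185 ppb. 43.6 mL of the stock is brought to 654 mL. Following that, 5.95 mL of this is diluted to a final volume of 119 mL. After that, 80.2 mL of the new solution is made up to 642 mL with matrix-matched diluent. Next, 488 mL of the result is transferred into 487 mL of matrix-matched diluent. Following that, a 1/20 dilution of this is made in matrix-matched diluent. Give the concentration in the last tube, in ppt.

Overall dilution factor = 15 × 20 × 8.005 × 1.998 × 20 = 9.60 × 10⁴.
185 ppb / 9.60 × 10⁴ = 1.93 × 10⁻³ ppb = 1.93 ppt.

1.93 ppt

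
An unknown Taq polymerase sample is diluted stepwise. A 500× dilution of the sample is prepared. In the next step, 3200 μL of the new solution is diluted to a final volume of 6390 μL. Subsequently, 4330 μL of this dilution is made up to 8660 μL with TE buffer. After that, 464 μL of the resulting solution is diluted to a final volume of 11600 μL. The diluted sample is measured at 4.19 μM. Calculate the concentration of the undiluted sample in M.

0.209 M

Overall dilution factor = 500 × 1.997 × 2 × 25 = 4.99 × 10⁴.
Original = 4.19 μM × 4.99 × 10⁴ = 2.09 × 10⁵ μM = 0.209 M.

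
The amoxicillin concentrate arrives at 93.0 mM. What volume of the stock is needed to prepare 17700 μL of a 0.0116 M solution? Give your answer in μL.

2210 μL

0.0116 M = 11.6 mM.
V₁ = C₂V₂/C₁ = 11.6 × 17700 / 93.0 = 2208 μL.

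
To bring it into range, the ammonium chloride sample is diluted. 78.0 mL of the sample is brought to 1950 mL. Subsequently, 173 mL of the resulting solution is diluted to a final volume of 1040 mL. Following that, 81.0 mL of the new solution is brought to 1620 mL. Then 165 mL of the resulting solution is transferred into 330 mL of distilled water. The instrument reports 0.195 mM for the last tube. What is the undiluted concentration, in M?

1.76 M

Overall dilution factor = 25 × 6.012 × 20 × 3 = 9017.
Original = 0.195 mM × 9017 = 1758 mM = 1.76 M.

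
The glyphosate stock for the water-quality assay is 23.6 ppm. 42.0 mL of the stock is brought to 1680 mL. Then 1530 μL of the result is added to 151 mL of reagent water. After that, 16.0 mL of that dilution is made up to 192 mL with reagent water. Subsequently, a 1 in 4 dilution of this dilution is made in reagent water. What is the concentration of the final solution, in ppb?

Overall dilution factor = 40 × 99.69 × 12 × 4 = 1.91 × 10⁵.
23.6 ppm / 1.91 × 10⁵ = 1.23 × 10⁻⁴ ppm = 0.123 ppb.

0.123 ppb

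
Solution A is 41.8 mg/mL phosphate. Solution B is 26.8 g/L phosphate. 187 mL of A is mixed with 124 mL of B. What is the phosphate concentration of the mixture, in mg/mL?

35.8 mg/mL

C_B = 26.8 g/L = 26.8 mg/mL.
C_mix = (C_A·V_A + C_B·V_B)/(V_A + V_B) = (41.8×187 + 26.8×124) / 311.0 = 35.8 mg/mL.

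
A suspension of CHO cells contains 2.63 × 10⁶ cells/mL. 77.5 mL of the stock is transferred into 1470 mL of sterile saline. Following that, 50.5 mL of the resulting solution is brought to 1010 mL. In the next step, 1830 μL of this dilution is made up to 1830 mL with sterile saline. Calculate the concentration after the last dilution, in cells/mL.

Overall dilution factor = 19.97 × 20 × 1000 = 3.99 × 10⁵.
2.63 × 10⁶ cells/mL / 3.99 × 10⁵ = 6.59 cells/mL.

6.59 cells/mL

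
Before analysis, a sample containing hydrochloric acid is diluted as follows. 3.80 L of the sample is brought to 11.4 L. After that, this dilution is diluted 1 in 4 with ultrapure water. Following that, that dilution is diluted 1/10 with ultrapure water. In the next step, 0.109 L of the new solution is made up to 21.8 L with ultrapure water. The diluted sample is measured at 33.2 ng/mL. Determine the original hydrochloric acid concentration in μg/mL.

Overall dilution factor = 3 × 4 × 10 × 200 = 2.40 × 10⁴.
Original = 33.2 ng/mL × 2.40 × 10⁴ = 7.97 × 10⁵ ng/mL = 797 μg/mL.

797 μg/mL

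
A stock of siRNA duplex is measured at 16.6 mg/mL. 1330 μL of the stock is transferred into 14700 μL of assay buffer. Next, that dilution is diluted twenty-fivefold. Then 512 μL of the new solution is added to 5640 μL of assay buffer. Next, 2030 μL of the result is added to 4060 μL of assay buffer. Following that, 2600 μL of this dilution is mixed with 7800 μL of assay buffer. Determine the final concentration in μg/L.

382 μg/L

Overall dilution factor = 12.05 × 25 × 12.02 × 3 × 4 = 4.34 × 10⁴.
16.6 mg/mL / 4.34 × 10⁴ = 3.82 × 10⁻⁴ mg/mL = 382 μg/L.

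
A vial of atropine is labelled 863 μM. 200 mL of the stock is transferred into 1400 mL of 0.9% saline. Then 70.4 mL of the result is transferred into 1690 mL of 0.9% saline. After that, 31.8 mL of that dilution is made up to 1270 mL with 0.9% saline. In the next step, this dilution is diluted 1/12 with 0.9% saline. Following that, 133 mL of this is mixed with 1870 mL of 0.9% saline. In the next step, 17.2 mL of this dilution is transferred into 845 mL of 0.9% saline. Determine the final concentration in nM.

Overall dilution factor = 8 × 25.01 × 39.94 × 12 × 15.06 × 50.13 = 7.24 × 10⁷.
863 μM / 7.24 × 10⁷ = 1.19 × 10⁻⁵ μM = 0.0119 nM.

0.0119 nM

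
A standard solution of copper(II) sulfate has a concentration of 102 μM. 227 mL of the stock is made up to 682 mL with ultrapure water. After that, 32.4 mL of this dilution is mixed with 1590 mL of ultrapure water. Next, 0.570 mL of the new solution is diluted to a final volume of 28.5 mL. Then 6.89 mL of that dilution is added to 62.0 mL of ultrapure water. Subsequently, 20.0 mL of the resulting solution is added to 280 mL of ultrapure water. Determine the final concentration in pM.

Overall dilution factor = 3.004 × 50.07 × 50 × 9.999 × 15 = 1.13 × 10⁶.
102 μM / 1.13 × 10⁶ = 9.04 × 10⁻⁵ μM = 90.4 pM.

90.4 pM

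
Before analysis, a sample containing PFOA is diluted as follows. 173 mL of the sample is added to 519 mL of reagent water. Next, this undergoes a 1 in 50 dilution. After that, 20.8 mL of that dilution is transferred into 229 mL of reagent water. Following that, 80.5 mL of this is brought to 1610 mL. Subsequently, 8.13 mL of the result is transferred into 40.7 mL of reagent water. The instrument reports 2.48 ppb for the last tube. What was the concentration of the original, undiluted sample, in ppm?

716 ppm

Overall dilution factor = 4 × 50 × 12.01 × 20 × 6.006 = 2.89 × 10⁵.
Original = 2.48 ppb × 2.89 × 10⁵ = 7.16 × 10⁵ ppb = 716 ppm.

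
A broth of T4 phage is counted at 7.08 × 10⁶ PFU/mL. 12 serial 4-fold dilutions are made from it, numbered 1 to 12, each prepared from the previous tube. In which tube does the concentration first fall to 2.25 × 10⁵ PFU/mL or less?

tube 3

Tube n has concentration 7.08 × 10⁶ PFU/mL / 4ⁿ.
Need 4ⁿ ≥ 7.08 × 10⁶ PFU/mL / 2.25 × 10⁵ PFU/mL = 31.5, so n ≥ 2.49.
First such tube: n = 3.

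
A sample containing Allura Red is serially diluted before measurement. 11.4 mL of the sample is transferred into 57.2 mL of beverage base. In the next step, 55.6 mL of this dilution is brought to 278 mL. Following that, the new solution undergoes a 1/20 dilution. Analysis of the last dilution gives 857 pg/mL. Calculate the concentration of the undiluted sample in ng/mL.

Overall dilution factor = 6.018 × 5 × 20 = 602.
Original = 857 pg/mL × 602 = 5.16 × 10⁵ pg/mL = 516 ng/mL.

516 ng/mL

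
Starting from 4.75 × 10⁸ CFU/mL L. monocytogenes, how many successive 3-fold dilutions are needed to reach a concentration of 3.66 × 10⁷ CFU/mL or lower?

Need 3ⁿ ≥ 13.0, so n ≥ log(13.0)/log(3) = 2.33.
Minimum whole steps: n = 3.

3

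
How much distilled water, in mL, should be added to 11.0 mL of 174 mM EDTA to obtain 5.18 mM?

358 mL

V₂ = C₁V₁/C₂ = 174 × 11.0 / 5.18 = 369 mL.
Diluent to add = V₂ − V₁ = 369 − 11.0 = 358 mL.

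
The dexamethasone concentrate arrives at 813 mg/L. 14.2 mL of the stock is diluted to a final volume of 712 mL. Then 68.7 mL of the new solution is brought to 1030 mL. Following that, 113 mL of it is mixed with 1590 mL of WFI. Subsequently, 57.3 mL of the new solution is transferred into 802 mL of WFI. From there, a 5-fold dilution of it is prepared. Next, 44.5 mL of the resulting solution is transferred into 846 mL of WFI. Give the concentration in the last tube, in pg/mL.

47.8 pg/mL

Overall dilution factor = 50.14 × 14.99 × 15.07 × 15.00 × 5 × 20.01 = 1.70 × 10⁷.
813 mg/L / 1.70 × 10⁷ = 4.78 × 10⁻⁵ mg/L = 47.8 pg/mL.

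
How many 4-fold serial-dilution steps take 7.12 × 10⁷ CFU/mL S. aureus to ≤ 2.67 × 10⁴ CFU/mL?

6

Need 4ⁿ ≥ 2667, so n ≥ log(2667)/log(4) = 5.69.
Minimum whole steps: n = 6.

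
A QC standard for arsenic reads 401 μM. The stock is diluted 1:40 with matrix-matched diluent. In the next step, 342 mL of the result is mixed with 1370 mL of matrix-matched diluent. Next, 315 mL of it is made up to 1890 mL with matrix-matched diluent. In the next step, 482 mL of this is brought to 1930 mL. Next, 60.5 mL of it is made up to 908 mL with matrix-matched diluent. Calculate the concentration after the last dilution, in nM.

Overall dilution factor = 40 × 5.006 × 6 × 4.004 × 15.01 = 7.22 × 10⁴.
401 μM / 7.22 × 10⁴ = 5.55 × 10⁻³ μM = 5.55 nM.

5.55 nM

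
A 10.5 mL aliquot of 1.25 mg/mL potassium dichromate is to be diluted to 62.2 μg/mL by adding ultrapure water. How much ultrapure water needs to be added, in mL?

201 mL

62.2 μg/mL = 0.0622 mg/mL.
V₂ = C₁V₁/C₂ = 1.25 × 10.5 / 0.0622 = 211 mL.
Diluent to add = V₂ − V₁ = 211 − 10.5 = 201 mL.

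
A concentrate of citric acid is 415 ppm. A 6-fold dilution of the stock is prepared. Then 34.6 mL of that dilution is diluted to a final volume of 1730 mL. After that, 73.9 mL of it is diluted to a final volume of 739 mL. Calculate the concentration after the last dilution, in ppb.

138 ppb

Overall dilution factor = 6 × 50 × 10 = 3000.
415 ppm / 3000 = 0.138 ppm = 138 ppb.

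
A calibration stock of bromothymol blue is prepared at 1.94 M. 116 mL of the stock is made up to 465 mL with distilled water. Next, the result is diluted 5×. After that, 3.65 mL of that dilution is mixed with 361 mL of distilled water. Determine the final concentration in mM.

Overall dilution factor = 4.009 × 5 × 99.90 = 2002.
1.94 M / 2002 = 9.69 × 10⁻⁴ M = 0.969 mM.

0.969 mM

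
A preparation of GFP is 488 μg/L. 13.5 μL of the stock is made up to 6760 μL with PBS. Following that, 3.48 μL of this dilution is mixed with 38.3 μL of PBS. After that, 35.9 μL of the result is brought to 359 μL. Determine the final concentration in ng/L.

8.12 ng/L

Overall dilution factor = 500.7 × 12.01 × 10 = 6.01 × 10⁴.
488 μg/L / 6.01 × 10⁴ = 8.12 × 10⁻³ μg/L = 8.12 ng/L.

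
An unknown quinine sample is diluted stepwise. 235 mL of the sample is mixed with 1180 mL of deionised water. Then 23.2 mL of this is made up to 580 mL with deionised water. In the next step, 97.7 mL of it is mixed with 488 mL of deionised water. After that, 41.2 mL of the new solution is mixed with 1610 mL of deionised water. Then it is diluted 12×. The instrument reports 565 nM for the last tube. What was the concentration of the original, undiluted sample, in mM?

245 mM

Overall dilution factor = 6.021 × 25 × 5.995 × 40.08 × 12 = 4.34 × 10⁵.
Original = 565 nM × 4.34 × 10⁵ = 2.45 × 10⁸ nM = 245 mM.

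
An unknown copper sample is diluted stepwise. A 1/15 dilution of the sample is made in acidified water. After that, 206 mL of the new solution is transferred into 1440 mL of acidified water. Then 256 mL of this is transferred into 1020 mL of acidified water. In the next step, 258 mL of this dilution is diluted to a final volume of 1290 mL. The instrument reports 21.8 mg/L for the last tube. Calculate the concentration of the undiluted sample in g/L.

65.1 g/L

Overall dilution factor = 15 × 7.990 × 4.984 × 5 = 2987.
Original = 21.8 mg/L × 2987 = 6.51 × 10⁴ mg/L = 65.1 g/L.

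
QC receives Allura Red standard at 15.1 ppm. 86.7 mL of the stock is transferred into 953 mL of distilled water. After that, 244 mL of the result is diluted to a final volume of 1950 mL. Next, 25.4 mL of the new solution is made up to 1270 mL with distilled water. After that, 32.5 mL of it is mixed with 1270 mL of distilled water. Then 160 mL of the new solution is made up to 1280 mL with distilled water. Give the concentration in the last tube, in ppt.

9.83 ppt

Overall dilution factor = 11.99 × 7.992 × 50 × 40.08 × 8 = 1.54 × 10⁶.
15.1 ppm / 1.54 × 10⁶ = 9.83 × 10⁻⁶ ppm = 9.83 ppt.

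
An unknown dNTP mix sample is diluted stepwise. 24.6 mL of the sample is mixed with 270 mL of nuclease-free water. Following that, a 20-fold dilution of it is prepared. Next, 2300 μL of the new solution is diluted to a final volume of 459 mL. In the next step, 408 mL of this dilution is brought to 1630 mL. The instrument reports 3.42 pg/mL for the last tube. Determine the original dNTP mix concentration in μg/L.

Overall dilution factor = 11.98 × 20 × 199.6 × 3.995 = 1.91 × 10⁵.
Original = 3.42 pg/mL × 1.91 × 10⁵ = 6.53 × 10⁵ pg/mL = 653 μg/L.

653 μg/L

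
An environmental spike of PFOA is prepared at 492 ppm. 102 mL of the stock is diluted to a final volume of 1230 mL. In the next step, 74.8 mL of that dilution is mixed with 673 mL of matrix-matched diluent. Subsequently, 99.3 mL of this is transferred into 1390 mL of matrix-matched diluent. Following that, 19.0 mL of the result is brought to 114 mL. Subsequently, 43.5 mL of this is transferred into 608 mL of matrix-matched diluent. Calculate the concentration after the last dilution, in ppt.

Overall dilution factor = 12.06 × 9.997 × 15.00 × 6 × 14.98 = 1.62 × 10⁵.
492 ppm / 1.62 × 10⁵ = 3.03 × 10⁻³ ppm = 3030 ppt.

3030 ppt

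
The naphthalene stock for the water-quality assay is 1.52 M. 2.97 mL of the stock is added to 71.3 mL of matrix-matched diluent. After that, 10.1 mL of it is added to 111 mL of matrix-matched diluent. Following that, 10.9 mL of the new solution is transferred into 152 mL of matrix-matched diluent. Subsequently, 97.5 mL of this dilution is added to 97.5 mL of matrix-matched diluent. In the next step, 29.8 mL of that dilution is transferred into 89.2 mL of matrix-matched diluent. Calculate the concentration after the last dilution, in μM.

42.5 μM

Overall dilution factor = 25.01 × 11.99 × 14.94 × 2 × 3.993 = 3.58 × 10⁴.
1.52 M / 3.58 × 10⁴ = 4.25 × 10⁻⁵ M = 42.5 μM.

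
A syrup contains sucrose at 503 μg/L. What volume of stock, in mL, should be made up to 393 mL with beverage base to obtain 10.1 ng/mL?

7.89 mL

10.1 ng/mL = 10.1 μg/L.
V₁ = C₂V₂/C₁ = 10.1 × 393 / 503 = 7.89 mL.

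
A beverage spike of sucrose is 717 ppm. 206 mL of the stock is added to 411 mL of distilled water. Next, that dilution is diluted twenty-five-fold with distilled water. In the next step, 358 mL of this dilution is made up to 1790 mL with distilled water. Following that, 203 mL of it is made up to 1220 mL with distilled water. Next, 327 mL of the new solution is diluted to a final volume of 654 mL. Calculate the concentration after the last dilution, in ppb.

Overall dilution factor = 2.995 × 25 × 5 × 6.010 × 2 = 4500.
717 ppm / 4500 = 0.159 ppm = 159 ppb.

159 ppb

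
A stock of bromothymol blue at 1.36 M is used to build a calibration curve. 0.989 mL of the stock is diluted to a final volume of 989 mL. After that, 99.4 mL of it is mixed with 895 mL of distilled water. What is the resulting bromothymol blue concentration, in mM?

0.136 mM

Overall dilution factor = 1000 × 10.00 = 1.00 × 10⁴.
1.36 M / 1.00 × 10⁴ = 1.36 × 10⁻⁴ M = 0.136 mM.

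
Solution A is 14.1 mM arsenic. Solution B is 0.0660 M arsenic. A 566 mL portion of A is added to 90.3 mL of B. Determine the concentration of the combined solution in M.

0.0212 M

C_B = 0.0660 M = 66.0 mM.
C_mix = (C_A·V_A + C_B·V_B)/(V_A + V_B) = (14.1×566 + 66.0×90.3) / 656.3 = 21.2 mM = 0.0212 M.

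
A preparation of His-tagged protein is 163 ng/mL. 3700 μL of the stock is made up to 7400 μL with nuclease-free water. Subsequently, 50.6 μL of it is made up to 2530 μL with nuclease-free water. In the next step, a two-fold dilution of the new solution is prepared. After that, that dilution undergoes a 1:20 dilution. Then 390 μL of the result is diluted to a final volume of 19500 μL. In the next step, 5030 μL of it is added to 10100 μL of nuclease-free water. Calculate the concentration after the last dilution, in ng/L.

0.271 ng/L

Overall dilution factor = 2 × 50 × 2 × 20 × 50 × 3.008 = 6.02 × 10⁵.
163 ng/mL / 6.02 × 10⁵ = 2.71 × 10⁻⁴ ng/mL = 0.271 ng/L.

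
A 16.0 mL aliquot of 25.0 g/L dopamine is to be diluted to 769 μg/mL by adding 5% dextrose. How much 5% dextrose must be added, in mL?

504 mL

769 μg/mL = 0.769 g/L.
V₂ = C₁V₁/C₂ = 25.0 × 16.0 / 0.769 = 520 mL.
Diluent to add = V₂ − V₁ = 520 − 16.0 = 504 mL.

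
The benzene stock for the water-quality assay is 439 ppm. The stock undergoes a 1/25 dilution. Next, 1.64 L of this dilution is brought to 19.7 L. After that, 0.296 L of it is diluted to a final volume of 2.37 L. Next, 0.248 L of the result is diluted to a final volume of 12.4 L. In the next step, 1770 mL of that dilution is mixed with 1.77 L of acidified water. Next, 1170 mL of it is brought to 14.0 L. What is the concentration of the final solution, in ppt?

Overall dilution factor = 25 × 12.01 × 8.007 × 50 × 2 × 11.97 = 2.88 × 10⁶.
439 ppm / 2.88 × 10⁶ = 1.53 × 10⁻⁴ ppm = 153 ppt.

153 ppt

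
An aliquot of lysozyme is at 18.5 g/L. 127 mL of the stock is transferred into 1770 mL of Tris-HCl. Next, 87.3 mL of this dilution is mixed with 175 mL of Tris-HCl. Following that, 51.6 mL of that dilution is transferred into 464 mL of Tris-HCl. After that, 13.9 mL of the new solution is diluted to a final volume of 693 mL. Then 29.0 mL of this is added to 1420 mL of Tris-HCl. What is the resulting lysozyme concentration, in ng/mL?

Overall dilution factor = 14.94 × 3.005 × 9.992 × 49.86 × 49.97 = 1.12 × 10⁶.
18.5 g/L / 1.12 × 10⁶ = 1.66 × 10⁻⁵ g/L = 16.6 ng/mL.

16.6 ng/mL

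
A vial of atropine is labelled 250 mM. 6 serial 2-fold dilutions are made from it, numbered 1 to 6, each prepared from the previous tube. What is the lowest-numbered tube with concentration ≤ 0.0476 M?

Tube n has concentration 250 mM / 2ⁿ.
Need 2ⁿ ≥ 250 mM / 0.0476 M = 5.25, so n ≥ 2.39.
First such tube: n = 3.

tube 3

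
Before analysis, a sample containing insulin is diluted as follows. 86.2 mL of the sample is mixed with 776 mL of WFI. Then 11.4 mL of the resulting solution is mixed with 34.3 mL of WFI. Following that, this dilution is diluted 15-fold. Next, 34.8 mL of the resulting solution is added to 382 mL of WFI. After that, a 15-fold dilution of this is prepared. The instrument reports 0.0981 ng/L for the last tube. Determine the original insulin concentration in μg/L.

10.6 μg/L

Overall dilution factor = 10.00 × 4.009 × 15 × 11.98 × 15 = 1.08 × 10⁵.
Original = 0.0981 ng/L × 1.08 × 10⁵ = 1.06 × 10⁴ ng/L = 10.6 μg/L.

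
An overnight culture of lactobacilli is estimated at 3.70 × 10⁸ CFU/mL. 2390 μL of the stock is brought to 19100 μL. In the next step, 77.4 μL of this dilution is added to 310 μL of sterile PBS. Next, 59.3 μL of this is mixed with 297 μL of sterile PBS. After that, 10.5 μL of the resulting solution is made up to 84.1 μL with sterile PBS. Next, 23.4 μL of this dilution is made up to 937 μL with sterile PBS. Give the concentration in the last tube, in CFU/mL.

4800 CFU/mL

Overall dilution factor = 7.992 × 5.005 × 6.008 × 8.010 × 40.04 = 7.71 × 10⁴.
3.70 × 10⁸ CFU/mL / 7.71 × 10⁴ = 4800 CFU/mL.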